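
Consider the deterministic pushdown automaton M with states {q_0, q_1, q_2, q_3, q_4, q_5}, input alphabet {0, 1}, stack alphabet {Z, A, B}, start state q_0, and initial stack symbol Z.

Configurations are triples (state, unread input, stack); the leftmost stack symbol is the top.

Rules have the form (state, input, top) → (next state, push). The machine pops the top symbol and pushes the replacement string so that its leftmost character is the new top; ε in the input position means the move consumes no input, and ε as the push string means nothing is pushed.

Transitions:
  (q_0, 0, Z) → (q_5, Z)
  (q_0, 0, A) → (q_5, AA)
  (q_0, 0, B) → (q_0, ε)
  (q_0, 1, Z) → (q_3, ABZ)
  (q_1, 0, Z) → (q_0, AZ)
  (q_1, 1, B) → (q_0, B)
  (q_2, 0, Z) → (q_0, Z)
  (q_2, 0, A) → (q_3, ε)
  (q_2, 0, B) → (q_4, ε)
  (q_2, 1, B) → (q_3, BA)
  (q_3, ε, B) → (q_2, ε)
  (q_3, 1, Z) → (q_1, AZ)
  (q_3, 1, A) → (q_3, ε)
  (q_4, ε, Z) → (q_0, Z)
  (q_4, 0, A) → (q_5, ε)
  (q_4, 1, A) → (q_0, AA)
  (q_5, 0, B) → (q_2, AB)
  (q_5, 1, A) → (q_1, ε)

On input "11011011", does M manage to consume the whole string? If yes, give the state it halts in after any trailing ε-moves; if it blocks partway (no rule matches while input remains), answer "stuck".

(q_0, 11011011, Z) ⊢ (q_3, 1011011, ABZ) ⊢ (q_3, 011011, BZ) ⊢ (q_2, 011011, Z) ⊢ (q_0, 11011, Z) ⊢ (q_3, 1011, ABZ) ⊢ (q_3, 011, BZ) ⊢ (q_2, 011, Z) ⊢ (q_0, 11, Z) ⊢ (q_3, 1, ABZ) ⊢ (q_3, ε, BZ) ⊢ (q_2, ε, Z)
All input consumed; M is in state q_2.

q_2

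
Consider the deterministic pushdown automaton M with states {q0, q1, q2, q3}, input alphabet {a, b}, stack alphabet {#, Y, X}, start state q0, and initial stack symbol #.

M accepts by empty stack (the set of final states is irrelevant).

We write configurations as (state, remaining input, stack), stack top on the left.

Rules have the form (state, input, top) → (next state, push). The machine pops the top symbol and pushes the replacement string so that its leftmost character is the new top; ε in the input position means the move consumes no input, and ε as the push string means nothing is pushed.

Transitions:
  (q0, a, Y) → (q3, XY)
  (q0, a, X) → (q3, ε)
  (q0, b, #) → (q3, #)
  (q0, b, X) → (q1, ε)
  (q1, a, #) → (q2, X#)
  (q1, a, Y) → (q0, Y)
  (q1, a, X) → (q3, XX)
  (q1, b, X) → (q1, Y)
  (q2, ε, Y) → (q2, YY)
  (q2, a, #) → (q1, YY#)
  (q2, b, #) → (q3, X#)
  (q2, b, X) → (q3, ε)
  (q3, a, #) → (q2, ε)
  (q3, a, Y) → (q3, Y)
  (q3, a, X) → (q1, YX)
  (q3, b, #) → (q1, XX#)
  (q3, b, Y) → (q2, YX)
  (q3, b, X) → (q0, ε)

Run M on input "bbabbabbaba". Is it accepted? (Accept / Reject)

Accept

(q0, bbabbabbaba, #)
  read b, top #: go to q3, push # → (q3, babbabbaba, #)
  read b, top #: go to q1, push XX# → (q1, abbabbaba, XX#)
  read a, top X: go to q3, push XX → (q3, bbabbaba, XXX#)
  read b, top X: go to q0, push ε → (q0, babbaba, XX#)
  read b, top X: go to q1, push ε → (q1, abbaba, X#)
  read a, top X: go to q3, push XX → (q3, bbaba, XX#)
  read b, top X: go to q0, push ε → (q0, baba, X#)
  read b, top X: go to q1, push ε → (q1, aba, #)
  read a, top #: go to q2, push X# → (q2, ba, X#)
  read b, top X: go to q3, push ε → (q3, a, #)
  read a, top #: go to q2, push ε → (q2, ε, ε)
All input consumed and the stack is empty.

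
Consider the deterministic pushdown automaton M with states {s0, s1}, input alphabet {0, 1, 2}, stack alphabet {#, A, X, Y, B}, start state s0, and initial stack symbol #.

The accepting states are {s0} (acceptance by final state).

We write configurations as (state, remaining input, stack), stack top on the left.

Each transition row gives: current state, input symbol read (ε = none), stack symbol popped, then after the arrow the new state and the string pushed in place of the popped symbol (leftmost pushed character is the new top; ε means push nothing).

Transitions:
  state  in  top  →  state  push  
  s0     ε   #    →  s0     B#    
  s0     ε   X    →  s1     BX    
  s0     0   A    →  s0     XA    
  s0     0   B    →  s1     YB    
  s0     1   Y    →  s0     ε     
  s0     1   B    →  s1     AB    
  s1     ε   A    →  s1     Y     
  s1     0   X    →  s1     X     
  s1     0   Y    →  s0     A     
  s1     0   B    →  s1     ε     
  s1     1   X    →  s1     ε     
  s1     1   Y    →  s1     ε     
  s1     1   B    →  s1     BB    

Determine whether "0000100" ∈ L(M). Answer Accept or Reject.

(s0, 0000100, #)
  ε-move, top #: go to s0, push B# → (s0, 0000100, B#)
  read 0, top B: go to s1, push YB → (s1, 000100, YB#)
  read 0, top Y: go to s0, push A → (s0, 00100, AB#)
  read 0, top A: go to s0, push XA → (s0, 0100, XAB#)
  ε-move, top X: go to s1, push BX → (s1, 0100, BXAB#)
  read 0, top B: go to s1, push ε → (s1, 100, XAB#)
  read 1, top X: go to s1, push ε → (s1, 00, AB#)
  ε-move, top A: go to s1, push Y → (s1, 00, YB#)
  read 0, top Y: go to s0, push A → (s0, 0, AB#)
  read 0, top A: go to s0, push XA → (s0, ε, XAB#)
All input consumed; state s0 ∈ F.

Accept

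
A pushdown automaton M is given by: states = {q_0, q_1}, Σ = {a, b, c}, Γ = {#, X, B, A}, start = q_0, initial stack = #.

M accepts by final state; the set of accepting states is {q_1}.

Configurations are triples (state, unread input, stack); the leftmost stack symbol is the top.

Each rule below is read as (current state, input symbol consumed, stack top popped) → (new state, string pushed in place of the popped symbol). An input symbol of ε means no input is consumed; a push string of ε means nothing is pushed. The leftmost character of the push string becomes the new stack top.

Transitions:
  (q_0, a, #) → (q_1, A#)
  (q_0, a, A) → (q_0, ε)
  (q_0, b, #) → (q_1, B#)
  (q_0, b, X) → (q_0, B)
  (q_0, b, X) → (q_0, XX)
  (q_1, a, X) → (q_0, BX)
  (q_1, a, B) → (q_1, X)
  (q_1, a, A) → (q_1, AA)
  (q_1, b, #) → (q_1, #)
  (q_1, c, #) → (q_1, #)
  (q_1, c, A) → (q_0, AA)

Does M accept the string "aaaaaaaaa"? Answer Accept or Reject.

Accept

One accepting computation: (q_0, aaaaaaaaa, #) ⊢ (q_1, aaaaaaaa, A#) ⊢ (q_1, aaaaaaa, AA#) ⊢ (q_1, aaaaaa, AAA#) ⊢ (q_1, aaaaa, AAAA#) ⊢ (q_1, aaaa, AAAAA#) ⊢ (q_1, aaa, AAAAAA#) ⊢ (q_1, aa, AAAAAAA#) ⊢ (q_1, a, AAAAAAAA#) ⊢ (q_1, ε, AAAAAAAAA#)
All input consumed and state q_1 ∈ F.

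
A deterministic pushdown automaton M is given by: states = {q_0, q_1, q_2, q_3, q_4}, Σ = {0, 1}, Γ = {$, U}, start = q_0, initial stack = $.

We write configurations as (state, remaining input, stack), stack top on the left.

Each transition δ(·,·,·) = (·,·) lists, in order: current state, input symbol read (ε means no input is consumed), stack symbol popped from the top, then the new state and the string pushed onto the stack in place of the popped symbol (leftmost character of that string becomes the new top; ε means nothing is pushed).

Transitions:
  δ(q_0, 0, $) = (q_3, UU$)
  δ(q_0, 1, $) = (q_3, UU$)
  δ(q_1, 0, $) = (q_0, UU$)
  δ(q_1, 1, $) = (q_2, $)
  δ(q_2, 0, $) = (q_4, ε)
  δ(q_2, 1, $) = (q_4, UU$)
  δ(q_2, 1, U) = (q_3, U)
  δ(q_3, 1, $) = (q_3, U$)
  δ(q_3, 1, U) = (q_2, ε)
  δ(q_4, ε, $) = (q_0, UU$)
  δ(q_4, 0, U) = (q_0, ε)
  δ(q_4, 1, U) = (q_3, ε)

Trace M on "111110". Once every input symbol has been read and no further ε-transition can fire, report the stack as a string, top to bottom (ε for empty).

U$

(q_0, 111110, $)
  read 1, top $: go to q_3, push UU$ → (q_3, 11110, UU$)
  read 1, top U: go to q_2, push ε → (q_2, 1110, U$)
  read 1, top U: go to q_3, push U → (q_3, 110, U$)
  read 1, top U: go to q_2, push ε → (q_2, 10, $)
  read 1, top $: go to q_4, push UU$ → (q_4, 0, UU$)
  read 0, top U: go to q_0, push ε → (q_0, ε, U$)
All input consumed in state q_0 with stack U$.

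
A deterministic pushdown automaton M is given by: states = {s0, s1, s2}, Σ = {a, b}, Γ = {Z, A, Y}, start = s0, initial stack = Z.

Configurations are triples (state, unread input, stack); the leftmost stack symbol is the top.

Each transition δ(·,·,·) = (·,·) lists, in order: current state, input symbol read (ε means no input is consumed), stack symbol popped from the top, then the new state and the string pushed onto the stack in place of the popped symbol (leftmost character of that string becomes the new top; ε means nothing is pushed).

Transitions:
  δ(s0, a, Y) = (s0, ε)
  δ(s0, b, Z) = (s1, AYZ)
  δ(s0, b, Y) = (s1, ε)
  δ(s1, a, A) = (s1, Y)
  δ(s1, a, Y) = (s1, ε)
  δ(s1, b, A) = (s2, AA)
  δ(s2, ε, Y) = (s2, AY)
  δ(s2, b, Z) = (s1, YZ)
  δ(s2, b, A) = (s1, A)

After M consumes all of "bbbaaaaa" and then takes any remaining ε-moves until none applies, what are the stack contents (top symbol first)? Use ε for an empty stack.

Z

(s0, bbbaaaaa, Z)
  read b, top Z: go to s1, push AYZ → (s1, bbaaaaa, AYZ)
  read b, top A: go to s2, push AA → (s2, baaaaa, AAYZ)
  read b, top A: go to s1, push A → (s1, aaaaa, AAYZ)
  read a, top A: go to s1, push Y → (s1, aaaa, YAYZ)
  read a, top Y: go to s1, push ε → (s1, aaa, AYZ)
  read a, top A: go to s1, push Y → (s1, aa, YYZ)
  read a, top Y: go to s1, push ε → (s1, a, YZ)
  read a, top Y: go to s1, push ε → (s1, ε, Z)
All input consumed in state s1 with stack Z.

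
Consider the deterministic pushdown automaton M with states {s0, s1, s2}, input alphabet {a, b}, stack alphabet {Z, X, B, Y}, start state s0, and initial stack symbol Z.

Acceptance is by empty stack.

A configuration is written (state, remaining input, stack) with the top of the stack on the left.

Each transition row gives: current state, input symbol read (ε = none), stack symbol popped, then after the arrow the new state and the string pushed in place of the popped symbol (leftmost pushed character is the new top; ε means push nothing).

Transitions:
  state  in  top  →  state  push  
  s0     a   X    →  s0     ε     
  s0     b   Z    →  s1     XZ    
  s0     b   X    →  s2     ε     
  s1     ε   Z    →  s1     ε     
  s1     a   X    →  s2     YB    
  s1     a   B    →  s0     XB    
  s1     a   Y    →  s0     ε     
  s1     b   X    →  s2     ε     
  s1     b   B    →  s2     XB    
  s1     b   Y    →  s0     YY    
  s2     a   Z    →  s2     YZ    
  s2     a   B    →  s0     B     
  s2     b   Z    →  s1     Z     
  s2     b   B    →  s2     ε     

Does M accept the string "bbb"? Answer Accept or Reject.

Accept

(s0, bbb, Z) ⊢ (s1, bb, XZ) ⊢ (s2, b, Z) ⊢ (s1, ε, Z) ⊢ (s1, ε, ε)
All input consumed and the stack is empty.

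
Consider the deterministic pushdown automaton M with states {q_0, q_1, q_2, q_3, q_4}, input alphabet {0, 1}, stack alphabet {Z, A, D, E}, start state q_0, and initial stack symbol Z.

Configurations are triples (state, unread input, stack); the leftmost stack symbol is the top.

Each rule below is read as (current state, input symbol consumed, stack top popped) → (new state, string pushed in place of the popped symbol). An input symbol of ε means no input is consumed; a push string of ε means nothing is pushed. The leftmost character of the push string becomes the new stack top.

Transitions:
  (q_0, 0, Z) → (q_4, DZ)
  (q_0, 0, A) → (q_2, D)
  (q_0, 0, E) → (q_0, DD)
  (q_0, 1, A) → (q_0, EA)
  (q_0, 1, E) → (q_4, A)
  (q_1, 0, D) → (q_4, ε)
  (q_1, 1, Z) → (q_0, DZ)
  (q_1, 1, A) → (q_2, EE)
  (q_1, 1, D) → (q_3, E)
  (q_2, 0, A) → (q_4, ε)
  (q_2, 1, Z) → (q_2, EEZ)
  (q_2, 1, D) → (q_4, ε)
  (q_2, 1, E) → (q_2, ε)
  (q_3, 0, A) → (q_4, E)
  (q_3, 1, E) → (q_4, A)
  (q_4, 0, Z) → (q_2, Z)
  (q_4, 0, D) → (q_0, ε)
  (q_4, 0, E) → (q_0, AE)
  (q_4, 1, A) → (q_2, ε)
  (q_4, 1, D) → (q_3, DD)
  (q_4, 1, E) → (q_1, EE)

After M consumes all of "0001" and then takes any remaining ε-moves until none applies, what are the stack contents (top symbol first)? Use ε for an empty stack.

(q_0, 0001, Z)
  read 0, top Z: go to q_4, push DZ → (q_4, 001, DZ)
  read 0, top D: go to q_0, push ε → (q_0, 01, Z)
  read 0, top Z: go to q_4, push DZ → (q_4, 1, DZ)
  read 1, top D: go to q_3, push DD → (q_3, ε, DDZ)
All input consumed in state q_3 with stack DDZ.

DDZ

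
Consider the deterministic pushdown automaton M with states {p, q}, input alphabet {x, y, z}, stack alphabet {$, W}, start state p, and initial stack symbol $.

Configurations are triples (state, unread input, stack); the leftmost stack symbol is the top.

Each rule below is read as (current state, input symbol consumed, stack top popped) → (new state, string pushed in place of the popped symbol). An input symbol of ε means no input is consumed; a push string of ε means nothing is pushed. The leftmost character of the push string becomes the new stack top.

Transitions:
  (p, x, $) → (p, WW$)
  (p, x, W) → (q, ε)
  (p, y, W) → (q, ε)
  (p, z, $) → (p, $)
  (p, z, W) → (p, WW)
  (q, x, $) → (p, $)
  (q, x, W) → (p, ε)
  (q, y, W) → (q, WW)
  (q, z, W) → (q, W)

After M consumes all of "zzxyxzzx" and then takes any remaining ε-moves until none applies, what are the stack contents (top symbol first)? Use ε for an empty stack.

(p, zzxyxzzx, $) ⊢ (p, zxyxzzx, $) ⊢ (p, xyxzzx, $) ⊢ (p, yxzzx, WW$) ⊢ (q, xzzx, W$) ⊢ (p, zzx, $) ⊢ (p, zx, $) ⊢ (p, x, $) ⊢ (p, ε, WW$)
All input consumed in state p with stack WW$.

WW$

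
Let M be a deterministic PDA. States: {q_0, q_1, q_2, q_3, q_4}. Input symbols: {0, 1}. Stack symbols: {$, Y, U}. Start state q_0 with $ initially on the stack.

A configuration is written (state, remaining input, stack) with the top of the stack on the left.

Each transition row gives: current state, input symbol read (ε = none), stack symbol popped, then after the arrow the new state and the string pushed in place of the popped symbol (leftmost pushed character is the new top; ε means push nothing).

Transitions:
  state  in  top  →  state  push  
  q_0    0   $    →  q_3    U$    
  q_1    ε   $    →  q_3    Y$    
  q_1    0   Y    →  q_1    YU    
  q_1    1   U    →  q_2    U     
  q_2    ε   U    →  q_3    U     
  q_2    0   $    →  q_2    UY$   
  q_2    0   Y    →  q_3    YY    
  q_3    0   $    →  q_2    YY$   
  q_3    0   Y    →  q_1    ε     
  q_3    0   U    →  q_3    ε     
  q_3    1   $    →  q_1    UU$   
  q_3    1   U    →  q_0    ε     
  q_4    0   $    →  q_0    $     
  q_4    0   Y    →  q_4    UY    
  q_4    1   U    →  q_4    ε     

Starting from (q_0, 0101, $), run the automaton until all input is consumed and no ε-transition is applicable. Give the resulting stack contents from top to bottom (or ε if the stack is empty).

(q_0, 0101, $)
  read 0, top $: go to q_3, push U$ → (q_3, 101, U$)
  read 1, top U: go to q_0, push ε → (q_0, 01, $)
  read 0, top $: go to q_3, push U$ → (q_3, 1, U$)
  read 1, top U: go to q_0, push ε → (q_0, ε, $)
All input consumed in state q_0 with stack $.

$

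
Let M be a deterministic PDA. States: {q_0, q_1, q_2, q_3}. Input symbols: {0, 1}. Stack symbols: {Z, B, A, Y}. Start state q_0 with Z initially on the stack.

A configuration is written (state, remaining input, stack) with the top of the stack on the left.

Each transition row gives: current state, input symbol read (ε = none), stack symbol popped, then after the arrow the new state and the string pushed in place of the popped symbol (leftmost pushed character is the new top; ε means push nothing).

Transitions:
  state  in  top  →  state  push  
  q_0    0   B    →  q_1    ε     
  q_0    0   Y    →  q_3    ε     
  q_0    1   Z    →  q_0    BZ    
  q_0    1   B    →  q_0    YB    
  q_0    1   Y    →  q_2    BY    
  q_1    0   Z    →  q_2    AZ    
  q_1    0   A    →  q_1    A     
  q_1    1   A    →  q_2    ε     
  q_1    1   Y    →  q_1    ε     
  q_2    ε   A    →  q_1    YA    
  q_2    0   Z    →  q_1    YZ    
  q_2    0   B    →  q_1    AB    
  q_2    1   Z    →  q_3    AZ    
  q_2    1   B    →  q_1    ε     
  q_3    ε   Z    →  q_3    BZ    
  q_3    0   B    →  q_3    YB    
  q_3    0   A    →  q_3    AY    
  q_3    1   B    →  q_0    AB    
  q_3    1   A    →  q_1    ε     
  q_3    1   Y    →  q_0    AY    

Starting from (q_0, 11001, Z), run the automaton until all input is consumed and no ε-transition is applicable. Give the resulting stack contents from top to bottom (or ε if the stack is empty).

AYBZ

(q_0, 11001, Z)
  read 1, top Z: go to q_0, push BZ → (q_0, 1001, BZ)
  read 1, top B: go to q_0, push YB → (q_0, 001, YBZ)
  read 0, top Y: go to q_3, push ε → (q_3, 01, BZ)
  read 0, top B: go to q_3, push YB → (q_3, 1, YBZ)
  read 1, top Y: go to q_0, push AY → (q_0, ε, AYBZ)
All input consumed in state q_0 with stack AYBZ.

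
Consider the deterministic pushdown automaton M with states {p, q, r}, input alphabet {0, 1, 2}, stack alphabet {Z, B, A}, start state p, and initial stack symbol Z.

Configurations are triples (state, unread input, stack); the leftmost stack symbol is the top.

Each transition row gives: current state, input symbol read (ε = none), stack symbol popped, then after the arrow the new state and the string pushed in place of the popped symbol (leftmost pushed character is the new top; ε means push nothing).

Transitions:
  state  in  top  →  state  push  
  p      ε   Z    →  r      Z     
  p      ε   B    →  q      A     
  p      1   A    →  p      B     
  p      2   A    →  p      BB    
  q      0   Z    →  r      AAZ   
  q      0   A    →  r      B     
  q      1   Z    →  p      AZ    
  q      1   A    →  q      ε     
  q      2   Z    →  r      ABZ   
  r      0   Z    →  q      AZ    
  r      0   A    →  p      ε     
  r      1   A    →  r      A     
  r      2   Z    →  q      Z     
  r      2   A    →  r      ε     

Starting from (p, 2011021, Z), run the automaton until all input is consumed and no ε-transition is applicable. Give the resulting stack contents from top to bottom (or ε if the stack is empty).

BZ

(p, 2011021, Z)
  ε-move, top Z: go to r, push Z → (r, 2011021, Z)
  read 2, top Z: go to q, push Z → (q, 011021, Z)
  read 0, top Z: go to r, push AAZ → (r, 11021, AAZ)
  read 1, top A: go to r, push A → (r, 1021, AAZ)
  read 1, top A: go to r, push A → (r, 021, AAZ)
  read 0, top A: go to p, push ε → (p, 21, AZ)
  read 2, top A: go to p, push BB → (p, 1, BBZ)
  ε-move, top B: go to q, push A → (q, 1, ABZ)
  read 1, top A: go to q, push ε → (q, ε, BZ)
All input consumed in state q with stack BZ.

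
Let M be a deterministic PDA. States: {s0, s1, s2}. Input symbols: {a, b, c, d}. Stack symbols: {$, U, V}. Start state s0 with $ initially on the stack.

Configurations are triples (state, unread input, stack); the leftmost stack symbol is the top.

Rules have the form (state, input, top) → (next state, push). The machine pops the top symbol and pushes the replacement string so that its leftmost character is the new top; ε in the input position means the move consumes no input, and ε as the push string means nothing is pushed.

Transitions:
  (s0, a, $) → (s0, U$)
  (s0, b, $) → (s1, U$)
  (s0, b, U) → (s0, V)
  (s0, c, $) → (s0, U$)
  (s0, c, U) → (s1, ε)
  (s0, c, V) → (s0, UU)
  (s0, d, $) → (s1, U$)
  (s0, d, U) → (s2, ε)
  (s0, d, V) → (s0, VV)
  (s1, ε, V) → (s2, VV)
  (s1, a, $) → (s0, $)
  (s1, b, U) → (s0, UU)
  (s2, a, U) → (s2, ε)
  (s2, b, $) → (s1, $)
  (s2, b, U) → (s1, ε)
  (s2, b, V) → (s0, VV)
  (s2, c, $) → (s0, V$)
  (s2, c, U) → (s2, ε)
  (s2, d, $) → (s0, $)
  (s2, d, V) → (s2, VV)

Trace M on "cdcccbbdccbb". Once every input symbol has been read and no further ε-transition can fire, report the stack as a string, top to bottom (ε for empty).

(s0, cdcccbbdccbb, $) ⊢ (s0, dcccbbdccbb, U$) ⊢ (s2, cccbbdccbb, $) ⊢ (s0, ccbbdccbb, V$) ⊢ (s0, cbbdccbb, UU$) ⊢ (s1, bbdccbb, U$) ⊢ (s0, bdccbb, UU$) ⊢ (s0, dccbb, VU$) ⊢ (s0, ccbb, VVU$) ⊢ (s0, cbb, UUVU$) ⊢ (s1, bb, UVU$) ⊢ (s0, b, UUVU$) ⊢ (s0, ε, VUVU$)
All input consumed in state s0 with stack VUVU$.

VUVU$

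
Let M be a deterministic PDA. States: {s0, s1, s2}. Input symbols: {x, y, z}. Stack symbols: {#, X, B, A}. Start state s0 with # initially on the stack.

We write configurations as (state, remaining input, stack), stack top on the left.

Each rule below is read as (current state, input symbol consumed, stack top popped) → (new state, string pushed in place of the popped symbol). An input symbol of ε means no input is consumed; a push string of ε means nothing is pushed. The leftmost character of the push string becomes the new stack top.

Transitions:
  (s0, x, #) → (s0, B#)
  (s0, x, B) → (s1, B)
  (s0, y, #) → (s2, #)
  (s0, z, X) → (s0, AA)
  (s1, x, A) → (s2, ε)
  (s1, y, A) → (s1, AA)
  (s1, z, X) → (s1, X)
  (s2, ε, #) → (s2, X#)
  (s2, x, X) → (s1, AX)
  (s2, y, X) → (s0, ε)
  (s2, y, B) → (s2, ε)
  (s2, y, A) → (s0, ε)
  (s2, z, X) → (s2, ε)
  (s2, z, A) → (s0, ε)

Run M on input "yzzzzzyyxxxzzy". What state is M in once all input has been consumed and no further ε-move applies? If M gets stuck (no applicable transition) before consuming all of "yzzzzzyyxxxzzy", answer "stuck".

(s0, yzzzzzyyxxxzzy, #)
  read y, top #: go to s2, push # → (s2, zzzzzyyxxxzzy, #)
  ε-move, top #: go to s2, push X# → (s2, zzzzzyyxxxzzy, X#)
  read z, top X: go to s2, push ε → (s2, zzzzyyxxxzzy, #)
  ε-move, top #: go to s2, push X# → (s2, zzzzyyxxxzzy, X#)
  read z, top X: go to s2, push ε → (s2, zzzyyxxxzzy, #)
  ε-move, top #: go to s2, push X# → (s2, zzzyyxxxzzy, X#)
  read z, top X: go to s2, push ε → (s2, zzyyxxxzzy, #)
  ε-move, top #: go to s2, push X# → (s2, zzyyxxxzzy, X#)
  read z, top X: go to s2, push ε → (s2, zyyxxxzzy, #)
  ε-move, top #: go to s2, push X# → (s2, zyyxxxzzy, X#)
  read z, top X: go to s2, push ε → (s2, yyxxxzzy, #)
  ε-move, top #: go to s2, push X# → (s2, yyxxxzzy, X#)
  read y, top X: go to s0, push ε → (s0, yxxxzzy, #)
  read y, top #: go to s2, push # → (s2, xxxzzy, #)
  ε-move, top #: go to s2, push X# → (s2, xxxzzy, X#)
  read x, top X: go to s1, push AX → (s1, xxzzy, AX#)
  read x, top A: go to s2, push ε → (s2, xzzy, X#)
  read x, top X: go to s1, push AX → (s1, zzy, AX#)
No transition for (s1, z, top A); M blocks with input zzy remaining.

stuck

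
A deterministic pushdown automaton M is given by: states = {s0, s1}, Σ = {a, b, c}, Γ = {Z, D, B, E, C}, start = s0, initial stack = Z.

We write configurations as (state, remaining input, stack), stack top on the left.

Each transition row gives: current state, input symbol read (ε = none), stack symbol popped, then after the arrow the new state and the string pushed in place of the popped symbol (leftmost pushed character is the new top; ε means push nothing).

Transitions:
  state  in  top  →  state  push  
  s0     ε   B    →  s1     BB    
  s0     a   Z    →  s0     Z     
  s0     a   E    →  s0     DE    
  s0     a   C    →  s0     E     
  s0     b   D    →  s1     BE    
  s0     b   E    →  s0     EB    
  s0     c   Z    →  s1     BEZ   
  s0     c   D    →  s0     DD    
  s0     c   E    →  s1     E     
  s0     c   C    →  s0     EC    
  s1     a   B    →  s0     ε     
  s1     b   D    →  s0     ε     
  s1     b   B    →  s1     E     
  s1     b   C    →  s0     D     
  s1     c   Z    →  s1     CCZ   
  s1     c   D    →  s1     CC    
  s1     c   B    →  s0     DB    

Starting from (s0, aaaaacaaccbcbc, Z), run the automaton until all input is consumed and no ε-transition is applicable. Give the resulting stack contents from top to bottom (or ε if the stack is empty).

(s0, aaaaacaaccbcbc, Z)
  read a, top Z: go to s0, push Z → (s0, aaaacaaccbcbc, Z)
  read a, top Z: go to s0, push Z → (s0, aaacaaccbcbc, Z)
  read a, top Z: go to s0, push Z → (s0, aacaaccbcbc, Z)
  read a, top Z: go to s0, push Z → (s0, acaaccbcbc, Z)
  read a, top Z: go to s0, push Z → (s0, caaccbcbc, Z)
  read c, top Z: go to s1, push BEZ → (s1, aaccbcbc, BEZ)
  read a, top B: go to s0, push ε → (s0, accbcbc, EZ)
  read a, top E: go to s0, push DE → (s0, ccbcbc, DEZ)
  read c, top D: go to s0, push DD → (s0, cbcbc, DDEZ)
  read c, top D: go to s0, push DD → (s0, bcbc, DDDEZ)
  read b, top D: go to s1, push BE → (s1, cbc, BEDDEZ)
  read c, top B: go to s0, push DB → (s0, bc, DBEDDEZ)
  read b, top D: go to s1, push BE → (s1, c, BEBEDDEZ)
  read c, top B: go to s0, push DB → (s0, ε, DBEBEDDEZ)
All input consumed in state s0 with stack DBEBEDDEZ.

DBEBEDDEZ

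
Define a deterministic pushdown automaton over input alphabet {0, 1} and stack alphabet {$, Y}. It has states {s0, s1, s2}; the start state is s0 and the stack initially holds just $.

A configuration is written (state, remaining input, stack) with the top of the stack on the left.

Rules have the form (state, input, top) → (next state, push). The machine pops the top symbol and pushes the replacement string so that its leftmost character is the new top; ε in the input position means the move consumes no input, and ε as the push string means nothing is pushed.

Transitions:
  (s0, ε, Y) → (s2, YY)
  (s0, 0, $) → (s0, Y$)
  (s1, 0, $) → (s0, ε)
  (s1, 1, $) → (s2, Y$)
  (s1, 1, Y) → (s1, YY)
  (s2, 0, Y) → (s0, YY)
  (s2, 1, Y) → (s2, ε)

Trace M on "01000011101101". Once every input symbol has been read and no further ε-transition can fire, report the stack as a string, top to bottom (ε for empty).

YYYYYYY$

(s0, 01000011101101, $)
  read 0, top $: go to s0, push Y$ → (s0, 1000011101101, Y$)
  ε-move, top Y: go to s2, push YY → (s2, 1000011101101, YY$)
  read 1, top Y: go to s2, push ε → (s2, 000011101101, Y$)
  read 0, top Y: go to s0, push YY → (s0, 00011101101, YY$)
  ε-move, top Y: go to s2, push YY → (s2, 00011101101, YYY$)
  read 0, top Y: go to s0, push YY → (s0, 0011101101, YYYY$)
  ε-move, top Y: go to s2, push YY → (s2, 0011101101, YYYYY$)
  read 0, top Y: go to s0, push YY → (s0, 011101101, YYYYYY$)
  ε-move, top Y: go to s2, push YY → (s2, 011101101, YYYYYYY$)
  read 0, top Y: go to s0, push YY → (s0, 11101101, YYYYYYYY$)
  ε-move, top Y: go to s2, push YY → (s2, 11101101, YYYYYYYYY$)
  read 1, top Y: go to s2, push ε → (s2, 1101101, YYYYYYYY$)
  read 1, top Y: go to s2, push ε → (s2, 101101, YYYYYYY$)
  read 1, top Y: go to s2, push ε → (s2, 01101, YYYYYY$)
  read 0, top Y: go to s0, push YY → (s0, 1101, YYYYYYY$)
  ε-move, top Y: go to s2, push YY → (s2, 1101, YYYYYYYY$)
  read 1, top Y: go to s2, push ε → (s2, 101, YYYYYYY$)
  read 1, top Y: go to s2, push ε → (s2, 01, YYYYYY$)
  read 0, top Y: go to s0, push YY → (s0, 1, YYYYYYY$)
  ε-move, top Y: go to s2, push YY → (s2, 1, YYYYYYYY$)
  read 1, top Y: go to s2, push ε → (s2, ε, YYYYYYY$)
All input consumed in state s2 with stack YYYYYYY$.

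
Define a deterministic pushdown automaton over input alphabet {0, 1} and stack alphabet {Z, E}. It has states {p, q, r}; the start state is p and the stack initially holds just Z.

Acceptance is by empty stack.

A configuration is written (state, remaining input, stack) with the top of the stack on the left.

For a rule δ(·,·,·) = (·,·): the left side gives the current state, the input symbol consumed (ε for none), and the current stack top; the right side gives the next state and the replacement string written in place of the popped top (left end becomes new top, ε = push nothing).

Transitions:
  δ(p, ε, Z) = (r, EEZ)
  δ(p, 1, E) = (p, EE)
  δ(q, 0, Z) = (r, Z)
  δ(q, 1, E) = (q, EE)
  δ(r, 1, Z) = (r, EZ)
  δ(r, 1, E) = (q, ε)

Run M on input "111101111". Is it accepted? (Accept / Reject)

Reject

(p, 111101111, Z) ⊢ (r, 111101111, EEZ) ⊢ (q, 11101111, EZ) ⊢ (q, 1101111, EEZ) ⊢ (q, 101111, EEEZ) ⊢ (q, 01111, EEEEZ)
No transition applies at (q, 01111, EEEEZ); input not fully consumed.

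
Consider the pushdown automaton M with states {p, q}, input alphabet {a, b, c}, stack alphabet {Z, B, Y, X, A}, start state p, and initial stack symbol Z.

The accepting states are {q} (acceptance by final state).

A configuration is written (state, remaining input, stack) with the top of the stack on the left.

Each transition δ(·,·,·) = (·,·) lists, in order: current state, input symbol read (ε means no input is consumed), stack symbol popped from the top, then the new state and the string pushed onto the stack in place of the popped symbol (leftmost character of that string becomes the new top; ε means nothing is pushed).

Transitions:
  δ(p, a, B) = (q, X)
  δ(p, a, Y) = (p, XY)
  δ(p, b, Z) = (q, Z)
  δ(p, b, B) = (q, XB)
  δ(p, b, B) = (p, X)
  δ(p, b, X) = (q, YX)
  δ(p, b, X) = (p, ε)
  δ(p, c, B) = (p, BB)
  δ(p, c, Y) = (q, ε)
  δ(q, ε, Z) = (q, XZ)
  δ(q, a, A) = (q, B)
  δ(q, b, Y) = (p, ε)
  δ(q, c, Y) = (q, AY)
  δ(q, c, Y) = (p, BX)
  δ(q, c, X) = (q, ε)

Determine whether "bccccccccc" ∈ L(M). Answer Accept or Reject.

Accept

One accepting computation: (p, bccccccccc, Z) ⊢ (q, ccccccccc, Z) ⊢ (q, ccccccccc, XZ) ⊢ (q, cccccccc, Z) ⊢ (q, cccccccc, XZ) ⊢ (q, ccccccc, Z) ⊢ (q, ccccccc, XZ) ⊢ (q, cccccc, Z) ⊢ (q, cccccc, XZ) ⊢ (q, ccccc, Z) ⊢ (q, ccccc, XZ) ⊢ (q, cccc, Z) ⊢ (q, cccc, XZ) ⊢ (q, ccc, Z) ⊢ (q, ccc, XZ) ⊢ (q, cc, Z) ⊢ (q, cc, XZ) ⊢ (q, c, Z) ⊢ (q, c, XZ) ⊢ (q, ε, Z)
All input consumed and state q ∈ F.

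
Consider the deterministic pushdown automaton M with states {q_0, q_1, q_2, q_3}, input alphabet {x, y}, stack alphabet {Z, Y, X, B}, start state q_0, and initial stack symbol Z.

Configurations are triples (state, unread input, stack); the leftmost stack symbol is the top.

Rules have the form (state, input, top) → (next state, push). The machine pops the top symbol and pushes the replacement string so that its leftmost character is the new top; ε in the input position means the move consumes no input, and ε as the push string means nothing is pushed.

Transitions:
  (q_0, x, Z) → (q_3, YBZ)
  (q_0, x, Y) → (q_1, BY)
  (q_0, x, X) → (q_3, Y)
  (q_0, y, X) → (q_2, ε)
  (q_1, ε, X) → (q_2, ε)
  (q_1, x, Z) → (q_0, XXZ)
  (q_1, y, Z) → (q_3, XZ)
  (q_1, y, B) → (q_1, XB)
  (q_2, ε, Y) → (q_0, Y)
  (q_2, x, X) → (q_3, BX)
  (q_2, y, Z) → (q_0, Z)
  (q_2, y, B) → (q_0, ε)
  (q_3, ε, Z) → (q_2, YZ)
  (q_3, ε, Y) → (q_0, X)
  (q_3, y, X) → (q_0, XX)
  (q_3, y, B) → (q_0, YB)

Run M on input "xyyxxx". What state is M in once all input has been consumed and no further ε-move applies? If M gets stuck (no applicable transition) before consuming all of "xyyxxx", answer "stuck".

(q_0, xyyxxx, Z)
  read x, top Z: go to q_3, push YBZ → (q_3, yyxxx, YBZ)
  ε-move, top Y: go to q_0, push X → (q_0, yyxxx, XBZ)
  read y, top X: go to q_2, push ε → (q_2, yxxx, BZ)
  read y, top B: go to q_0, push ε → (q_0, xxx, Z)
  read x, top Z: go to q_3, push YBZ → (q_3, xx, YBZ)
  ε-move, top Y: go to q_0, push X → (q_0, xx, XBZ)
  read x, top X: go to q_3, push Y → (q_3, x, YBZ)
  ε-move, top Y: go to q_0, push X → (q_0, x, XBZ)
  read x, top X: go to q_3, push Y → (q_3, ε, YBZ)
  ε-move, top Y: go to q_0, push X → (q_0, ε, XBZ)
All input consumed; M is in state q_0.

q_0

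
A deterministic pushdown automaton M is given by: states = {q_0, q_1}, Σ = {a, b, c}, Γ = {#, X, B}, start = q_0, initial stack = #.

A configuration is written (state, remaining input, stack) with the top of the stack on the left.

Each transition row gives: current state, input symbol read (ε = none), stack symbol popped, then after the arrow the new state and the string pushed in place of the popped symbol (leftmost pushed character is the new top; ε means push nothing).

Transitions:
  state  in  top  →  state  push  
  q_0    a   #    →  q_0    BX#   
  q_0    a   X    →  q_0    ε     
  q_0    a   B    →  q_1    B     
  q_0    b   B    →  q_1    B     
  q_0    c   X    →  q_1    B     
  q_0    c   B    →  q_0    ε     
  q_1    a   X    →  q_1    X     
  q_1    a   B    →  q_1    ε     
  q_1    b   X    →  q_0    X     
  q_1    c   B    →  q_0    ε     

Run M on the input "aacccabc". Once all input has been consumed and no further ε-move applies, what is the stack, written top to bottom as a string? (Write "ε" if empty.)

(q_0, aacccabc, #) ⊢ (q_0, acccabc, BX#) ⊢ (q_1, cccabc, BX#) ⊢ (q_0, ccabc, X#) ⊢ (q_1, cabc, B#) ⊢ (q_0, abc, #) ⊢ (q_0, bc, BX#) ⊢ (q_1, c, BX#) ⊢ (q_0, ε, X#)
All input consumed in state q_0 with stack X#.

X#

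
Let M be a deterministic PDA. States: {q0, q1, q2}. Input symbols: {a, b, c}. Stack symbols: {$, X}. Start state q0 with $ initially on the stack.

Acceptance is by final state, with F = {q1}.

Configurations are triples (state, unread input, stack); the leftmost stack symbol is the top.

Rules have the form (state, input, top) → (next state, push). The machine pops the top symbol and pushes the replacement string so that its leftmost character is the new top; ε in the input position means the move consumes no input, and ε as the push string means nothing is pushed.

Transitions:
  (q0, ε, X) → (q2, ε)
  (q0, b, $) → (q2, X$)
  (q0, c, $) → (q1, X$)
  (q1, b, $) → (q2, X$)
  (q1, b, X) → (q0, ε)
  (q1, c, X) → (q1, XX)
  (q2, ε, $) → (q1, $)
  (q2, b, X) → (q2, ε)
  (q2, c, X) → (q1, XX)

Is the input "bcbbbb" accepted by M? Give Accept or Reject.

Reject

(q0, bcbbbb, $)
  read b, top $: go to q2, push X$ → (q2, cbbbb, X$)
  read c, top X: go to q1, push XX → (q1, bbbb, XX$)
  read b, top X: go to q0, push ε → (q0, bbb, X$)
  ε-move, top X: go to q2, push ε → (q2, bbb, $)
  ε-move, top $: go to q1, push $ → (q1, bbb, $)
  read b, top $: go to q2, push X$ → (q2, bb, X$)
  read b, top X: go to q2, push ε → (q2, b, $)
  ε-move, top $: go to q1, push $ → (q1, b, $)
  read b, top $: go to q2, push X$ → (q2, ε, X$)
All input consumed; state q2 ∉ F and no further ε-move applies.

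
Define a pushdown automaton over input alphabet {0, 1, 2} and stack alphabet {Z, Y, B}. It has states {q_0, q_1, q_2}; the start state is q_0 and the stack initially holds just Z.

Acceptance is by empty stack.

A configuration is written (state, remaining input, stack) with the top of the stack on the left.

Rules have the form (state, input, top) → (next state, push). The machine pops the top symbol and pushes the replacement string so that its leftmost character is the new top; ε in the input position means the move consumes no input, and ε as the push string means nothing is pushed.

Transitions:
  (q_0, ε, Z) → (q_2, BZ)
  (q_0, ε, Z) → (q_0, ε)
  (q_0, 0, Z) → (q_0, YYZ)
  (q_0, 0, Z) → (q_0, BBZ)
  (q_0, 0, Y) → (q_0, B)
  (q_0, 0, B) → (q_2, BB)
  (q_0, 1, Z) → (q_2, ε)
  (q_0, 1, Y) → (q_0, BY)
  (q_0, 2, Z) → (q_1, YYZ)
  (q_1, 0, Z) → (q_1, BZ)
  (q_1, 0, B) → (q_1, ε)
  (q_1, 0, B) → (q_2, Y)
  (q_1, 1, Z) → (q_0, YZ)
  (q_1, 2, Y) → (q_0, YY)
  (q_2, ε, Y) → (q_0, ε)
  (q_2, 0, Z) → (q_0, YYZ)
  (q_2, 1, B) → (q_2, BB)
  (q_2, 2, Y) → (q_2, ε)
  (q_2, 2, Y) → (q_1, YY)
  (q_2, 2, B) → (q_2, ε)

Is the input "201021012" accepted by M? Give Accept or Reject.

Reject

No computation consumes all input and empties the stack.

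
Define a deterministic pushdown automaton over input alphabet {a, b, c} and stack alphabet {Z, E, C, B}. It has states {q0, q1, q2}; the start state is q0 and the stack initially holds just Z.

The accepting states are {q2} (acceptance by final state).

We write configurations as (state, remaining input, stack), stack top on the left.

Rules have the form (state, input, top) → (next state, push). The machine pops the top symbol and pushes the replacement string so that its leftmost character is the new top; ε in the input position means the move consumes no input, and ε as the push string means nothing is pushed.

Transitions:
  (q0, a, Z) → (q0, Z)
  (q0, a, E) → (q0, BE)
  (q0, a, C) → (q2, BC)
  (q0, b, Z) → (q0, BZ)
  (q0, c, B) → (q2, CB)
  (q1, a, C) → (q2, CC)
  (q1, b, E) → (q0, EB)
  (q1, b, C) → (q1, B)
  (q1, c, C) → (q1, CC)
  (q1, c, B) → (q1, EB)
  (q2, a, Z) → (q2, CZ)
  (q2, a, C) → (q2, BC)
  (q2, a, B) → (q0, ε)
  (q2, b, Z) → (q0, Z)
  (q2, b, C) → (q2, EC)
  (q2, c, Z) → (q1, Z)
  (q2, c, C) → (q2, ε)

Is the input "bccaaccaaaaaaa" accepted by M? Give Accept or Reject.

(q0, bccaaccaaaaaaa, Z) ⊢ (q0, ccaaccaaaaaaa, BZ) ⊢ (q2, caaccaaaaaaa, CBZ) ⊢ (q2, aaccaaaaaaa, BZ) ⊢ (q0, accaaaaaaa, Z) ⊢ (q0, ccaaaaaaa, Z)
No transition applies at (q0, ccaaaaaaa, Z); input not fully consumed.

Reject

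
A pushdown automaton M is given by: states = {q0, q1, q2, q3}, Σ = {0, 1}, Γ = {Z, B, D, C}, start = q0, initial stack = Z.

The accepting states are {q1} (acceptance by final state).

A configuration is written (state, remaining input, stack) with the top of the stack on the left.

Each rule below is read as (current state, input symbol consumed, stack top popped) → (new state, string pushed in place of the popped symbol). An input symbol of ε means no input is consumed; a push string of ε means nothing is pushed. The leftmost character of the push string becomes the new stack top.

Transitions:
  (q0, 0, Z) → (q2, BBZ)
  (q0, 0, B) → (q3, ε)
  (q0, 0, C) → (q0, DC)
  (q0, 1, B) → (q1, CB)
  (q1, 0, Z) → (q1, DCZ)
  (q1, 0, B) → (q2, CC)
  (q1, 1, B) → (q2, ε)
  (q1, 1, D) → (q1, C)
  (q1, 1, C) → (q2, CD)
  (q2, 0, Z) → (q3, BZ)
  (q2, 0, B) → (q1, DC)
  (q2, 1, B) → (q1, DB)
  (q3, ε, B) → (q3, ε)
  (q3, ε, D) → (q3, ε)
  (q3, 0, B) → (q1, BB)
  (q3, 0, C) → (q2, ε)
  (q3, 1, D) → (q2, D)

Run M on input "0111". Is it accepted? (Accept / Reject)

Reject

No computation consumes all input and reaches a final state.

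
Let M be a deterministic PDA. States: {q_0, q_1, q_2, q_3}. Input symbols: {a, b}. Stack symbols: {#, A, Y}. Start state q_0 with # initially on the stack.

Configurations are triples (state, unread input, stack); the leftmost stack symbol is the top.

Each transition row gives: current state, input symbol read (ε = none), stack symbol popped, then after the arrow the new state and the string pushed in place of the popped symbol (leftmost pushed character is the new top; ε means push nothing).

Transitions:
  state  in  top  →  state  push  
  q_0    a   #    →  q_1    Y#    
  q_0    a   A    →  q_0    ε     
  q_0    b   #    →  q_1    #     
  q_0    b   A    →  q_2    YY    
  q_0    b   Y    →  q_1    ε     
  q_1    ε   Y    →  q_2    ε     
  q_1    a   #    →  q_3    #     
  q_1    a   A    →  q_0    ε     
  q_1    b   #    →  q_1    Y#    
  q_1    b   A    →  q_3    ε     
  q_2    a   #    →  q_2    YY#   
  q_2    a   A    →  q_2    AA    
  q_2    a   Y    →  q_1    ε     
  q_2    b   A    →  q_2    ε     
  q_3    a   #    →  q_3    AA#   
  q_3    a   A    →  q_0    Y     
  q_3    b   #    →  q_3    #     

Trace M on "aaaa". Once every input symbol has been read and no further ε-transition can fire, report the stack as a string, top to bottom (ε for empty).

YY#

(q_0, aaaa, #)
  read a, top #: go to q_1, push Y# → (q_1, aaa, Y#)
  ε-move, top Y: go to q_2, push ε → (q_2, aaa, #)
  read a, top #: go to q_2, push YY# → (q_2, aa, YY#)
  read a, top Y: go to q_1, push ε → (q_1, a, Y#)
  ε-move, top Y: go to q_2, push ε → (q_2, a, #)
  read a, top #: go to q_2, push YY# → (q_2, ε, YY#)
All input consumed in state q_2 with stack YY#.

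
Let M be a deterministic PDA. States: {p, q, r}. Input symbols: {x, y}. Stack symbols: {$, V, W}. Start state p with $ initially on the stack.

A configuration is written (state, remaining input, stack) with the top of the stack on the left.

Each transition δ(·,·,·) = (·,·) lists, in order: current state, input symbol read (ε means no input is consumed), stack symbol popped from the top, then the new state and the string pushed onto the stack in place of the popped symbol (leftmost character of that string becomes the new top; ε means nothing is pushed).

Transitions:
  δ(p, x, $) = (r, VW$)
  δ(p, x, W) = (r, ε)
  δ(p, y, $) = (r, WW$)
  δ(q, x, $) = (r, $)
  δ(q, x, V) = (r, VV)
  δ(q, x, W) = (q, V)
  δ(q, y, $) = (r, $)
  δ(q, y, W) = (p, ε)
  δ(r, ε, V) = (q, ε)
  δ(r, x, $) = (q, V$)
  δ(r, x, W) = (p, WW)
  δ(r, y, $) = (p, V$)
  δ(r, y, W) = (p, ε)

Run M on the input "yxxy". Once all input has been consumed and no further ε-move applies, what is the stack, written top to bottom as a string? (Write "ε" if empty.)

(p, yxxy, $)
  read y, top $: go to r, push WW$ → (r, xxy, WW$)
  read x, top W: go to p, push WW → (p, xy, WWW$)
  read x, top W: go to r, push ε → (r, y, WW$)
  read y, top W: go to p, push ε → (p, ε, W$)
All input consumed in state p with stack W$.

W$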